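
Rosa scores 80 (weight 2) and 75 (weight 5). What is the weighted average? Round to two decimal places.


Weighted sum:
2 x 80 + 5 x 75 = 535
Total weight:
2 + 5 = 7
Weighted average:
535 / 7 = 76.4285... ≈ 76.43

76.43


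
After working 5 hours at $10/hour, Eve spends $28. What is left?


Calculate earnings:
5 x $10 = $50
Subtract spending:
$50 - $28 = $22

$22


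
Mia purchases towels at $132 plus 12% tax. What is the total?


Calculate the tax:
12% of $132 = $15.84
Add tax to price:
$132 + $15.84 = $147.84

$147.84


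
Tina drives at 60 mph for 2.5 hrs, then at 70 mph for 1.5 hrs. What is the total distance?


Leg 1 distance:
60 x 2.5 = 150 miles
Leg 2 distance:
70 x 1.5 = 105 miles
Total distance:
150 + 105 = 255 miles

255 miles


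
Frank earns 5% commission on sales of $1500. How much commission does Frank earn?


Convert rate to decimal:
5% = 0.05
Multiply by sales:
$1500 x 0.05 = $75

$75


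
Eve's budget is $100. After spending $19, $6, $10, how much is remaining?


Add up expenses:
$19 + $6 + $10 = $35
Subtract from budget:
$100 - $35 = $65

$65


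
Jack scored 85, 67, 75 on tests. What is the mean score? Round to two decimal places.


Add the scores:
85 + 67 + 75 = 227
Divide by the number of tests:
227 / 3 = 75.6666... ≈ 75.67

75.67


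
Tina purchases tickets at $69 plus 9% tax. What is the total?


Calculate the tax:
9% of $69 = $6.21
Add tax to price:
$69 + $6.21 = $75.21

$75.21


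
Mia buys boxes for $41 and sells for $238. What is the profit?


Selling price = $238
Cost price = $41
Profit = selling price - cost price:
Profit = $238 - $41 = $197

$197


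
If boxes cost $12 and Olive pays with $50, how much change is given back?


Start with the amount paid:
$50
Subtract the price:
$50 - $12 = $38

$38


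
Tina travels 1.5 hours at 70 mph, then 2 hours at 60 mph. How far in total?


Leg 1 distance:
70 x 1.5 = 105 miles
Leg 2 distance:
60 x 2 = 120 miles
Total distance:
105 + 120 = 225 miles

225 miles


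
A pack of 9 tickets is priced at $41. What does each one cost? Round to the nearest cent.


Total cost: $41
Number of items: 9
Unit price: $41 / 9 = $4.5555... ≈ $4.56

$4.56


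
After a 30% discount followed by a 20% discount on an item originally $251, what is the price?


First discount:
30% of $251 = $75.30
Price after first discount:
$251 - $75.30 = $175.70
Second discount:
20% of $175.70 = $35.14
Final price:
$175.70 - $35.14 = $140.56

$140.56


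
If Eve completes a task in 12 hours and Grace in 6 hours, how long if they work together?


Eve's rate: 1/12 of the job per hour
Grace's rate: 1/6 of the job per hour
Combined rate: 1/12 + 1/6 = 1/4 per hour
Time = 1 / (1/4) = 4 hours

4 hours


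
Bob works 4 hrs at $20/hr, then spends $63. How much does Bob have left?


Calculate earnings:
4 x $20 = $80
Subtract spending:
$80 - $63 = $17

$17


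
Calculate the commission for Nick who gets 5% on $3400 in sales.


Convert rate to decimal:
5% = 0.05
Multiply by sales:
$3400 x 0.05 = $170

$170


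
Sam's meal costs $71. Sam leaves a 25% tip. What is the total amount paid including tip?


Calculate the tip:
25% of $71 = $17.75
Add tip to meal cost:
$71 + $17.75 = $88.75

$88.75


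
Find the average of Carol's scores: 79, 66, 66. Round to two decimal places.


Add the scores:
79 + 66 + 66 = 211
Divide by the number of tests:
211 / 3 = 70.3333... ≈ 70.33

70.33


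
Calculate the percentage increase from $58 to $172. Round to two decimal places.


Find the absolute change:
|172 - 58| = 114
Divide by original and multiply by 100:
114 / 58 x 100 = 196.5517...% ≈ 196.55%

196.55%


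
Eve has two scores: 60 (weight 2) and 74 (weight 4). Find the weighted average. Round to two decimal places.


Weighted sum:
2 x 60 + 4 x 74 = 416
Total weight:
2 + 4 = 6
Weighted average:
416 / 6 = 69.3333... ≈ 69.33

69.33


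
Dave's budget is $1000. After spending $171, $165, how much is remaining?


Add up expenses:
$171 + $165 = $336
Subtract from budget:
$1000 - $336 = $664

$664


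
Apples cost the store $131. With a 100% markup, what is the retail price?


Calculate the markup amount:
100% of $131 = $131
Add to cost:
$131 + $131 = $262

$262


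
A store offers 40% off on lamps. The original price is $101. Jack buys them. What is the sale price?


Calculate the discount amount:
40% of $101 = $40.40
Subtract from original:
$101 - $40.40 = $60.60

$60.60


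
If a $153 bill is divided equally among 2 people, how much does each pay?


Total bill: $153
Number of people: 2
Each pays: $153 / 2 = $76.50

$76.50


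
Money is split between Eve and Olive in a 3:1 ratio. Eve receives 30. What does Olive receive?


Find the multiplier:
30 / 3 = 10
Apply to Olive's share:
1 x 10 = 10

10


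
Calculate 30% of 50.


Convert percentage to decimal:
30% = 0.3
Multiply:
50 x 0.3 = 15

15


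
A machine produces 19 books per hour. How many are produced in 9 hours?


Production rate: 19 books per hour
Time: 9 hours
Total: 19 x 9 = 171 books

171 books


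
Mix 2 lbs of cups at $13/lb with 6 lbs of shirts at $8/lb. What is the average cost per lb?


Cost of cups:
2 x $13 = $26
Cost of shirts:
6 x $8 = $48
Total cost: $26 + $48 = $74
Total weight: 8 lbs
Average: $74 / 8 = $9.25/lb

$9.25/lb


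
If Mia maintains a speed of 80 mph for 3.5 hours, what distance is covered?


Use the formula: distance = speed x time
Speed = 80 mph, Time = 3.5 hours
80 x 3.5 = 280 miles

280 miles


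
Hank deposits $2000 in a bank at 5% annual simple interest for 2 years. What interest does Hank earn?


Use the formula I = P x R x T / 100
P x R x T = 2000 x 5 x 2 = 20000
I = 20000 / 100 = $200

$200


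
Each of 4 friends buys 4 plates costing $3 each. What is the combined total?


Cost per person:
4 x $3 = $12
Group total:
4 x $12 = $48

$48


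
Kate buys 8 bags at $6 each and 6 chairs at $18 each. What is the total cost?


Cost of bags:
8 x $6 = $48
Cost of chairs:
6 x $18 = $108
Add both:
$48 + $108 = $156

$156


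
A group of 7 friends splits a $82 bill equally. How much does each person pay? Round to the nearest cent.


Total bill: $82
Number of people: 7
Each pays: $82 / 7 = $11.7142... ≈ $11.71

$11.71


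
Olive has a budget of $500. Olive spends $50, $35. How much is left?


Add up expenses:
$50 + $35 = $85
Subtract from budget:
$500 - $85 = $415

$415


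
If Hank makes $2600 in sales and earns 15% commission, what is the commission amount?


Convert rate to decimal:
15% = 0.15
Multiply by sales:
$2600 x 0.15 = $390

$390


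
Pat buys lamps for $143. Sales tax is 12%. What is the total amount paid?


Calculate the tax:
12% of $143 = $17.16
Add tax to price:
$143 + $17.16 = $160.16

$160.16


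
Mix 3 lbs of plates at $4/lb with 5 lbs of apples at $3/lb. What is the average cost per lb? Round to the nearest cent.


Cost of plates:
3 x $4 = $12
Cost of apples:
5 x $3 = $15
Total cost: $12 + $15 = $27
Total weight: 8 lbs
Average: $27 / 8 = $3.375 ≈ $3.38/lb

$3.38/lb


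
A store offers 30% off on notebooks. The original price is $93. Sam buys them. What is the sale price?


Calculate the discount amount:
30% of $93 = $27.90
Subtract from original:
$93 - $27.90 = $65.10

$65.10


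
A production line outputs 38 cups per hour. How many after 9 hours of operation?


Production rate: 38 cups per hour
Time: 9 hours
Total: 38 x 9 = 342 cups

342 cups


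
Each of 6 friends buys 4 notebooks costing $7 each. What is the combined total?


Cost per person:
4 x $7 = $28
Group total:
6 x $28 = $168

$168


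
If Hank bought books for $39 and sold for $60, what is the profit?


Selling price = $60
Cost price = $39
Profit = selling price - cost price:
Profit = $60 - $39 = $21

$21


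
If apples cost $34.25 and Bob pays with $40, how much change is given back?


Start with the amount paid:
$40
Subtract the price:
$40 - $34.25 = $5.75

$5.75


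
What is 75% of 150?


Convert percentage to decimal:
75% = 0.75
Multiply:
150 x 0.75 = 112.5

112.5


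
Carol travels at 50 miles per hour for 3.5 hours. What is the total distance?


Use the formula: distance = speed x time
Speed = 50 mph, Time = 3.5 hours
50 x 3.5 = 175 miles

175 miles


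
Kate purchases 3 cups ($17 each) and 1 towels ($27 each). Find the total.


Cost of cups:
3 x $17 = $51
Cost of towels:
1 x $27 = $27
Add both:
$51 + $27 = $78

$78


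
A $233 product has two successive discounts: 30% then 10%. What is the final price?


First discount:
30% of $233 = $69.90
Price after first discount:
$233 - $69.90 = $163.10
Second discount:
10% of $163.10 = $16.31
Final price:
$163.10 - $16.31 = $146.79

$146.79


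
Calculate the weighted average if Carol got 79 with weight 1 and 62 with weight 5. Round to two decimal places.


Weighted sum:
1 x 79 + 5 x 62 = 389
Total weight:
1 + 5 = 6
Weighted average:
389 / 6 = 64.8333... ≈ 64.83

64.83


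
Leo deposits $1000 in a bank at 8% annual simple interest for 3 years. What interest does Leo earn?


Use the formula I = P x R x T / 100
P x R x T = 1000 x 8 x 3 = 24000
I = 24000 / 100 = $240

$240


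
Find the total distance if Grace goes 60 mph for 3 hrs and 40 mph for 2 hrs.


Leg 1 distance:
60 x 3 = 180 miles
Leg 2 distance:
40 x 2 = 80 miles
Total distance:
180 + 80 = 260 miles

260 miles


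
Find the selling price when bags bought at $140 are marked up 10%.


Calculate the markup amount:
10% of $140 = $14
Add to cost:
$140 + $14 = $154

$154


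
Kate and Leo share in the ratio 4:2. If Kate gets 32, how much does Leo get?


Find the multiplier:
32 / 4 = 8
Apply to Leo's share:
2 x 8 = 16

16


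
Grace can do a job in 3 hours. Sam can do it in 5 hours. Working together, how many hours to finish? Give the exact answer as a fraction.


Grace's rate: 1/3 of the job per hour
Sam's rate: 1/5 of the job per hour
Combined rate: 1/3 + 1/5 = 8/15 per hour
Time = 1 / (8/15) = 15/8 hours (≈ 1.88 hours)

15/8 hours


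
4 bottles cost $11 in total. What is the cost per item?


Total cost: $11
Number of items: 4
Unit price: $11 / 4 = $2.75

$2.75


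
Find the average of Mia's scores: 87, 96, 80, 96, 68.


Add the scores:
87 + 96 + 80 + 96 + 68 = 427
Divide by the number of tests:
427 / 5 = 85.4

85.4


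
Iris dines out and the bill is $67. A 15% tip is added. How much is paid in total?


Calculate the tip:
15% of $67 = $10.05
Add tip to meal cost:
$67 + $10.05 = $77.05

$77.05


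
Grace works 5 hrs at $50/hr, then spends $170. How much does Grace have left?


Calculate earnings:
5 x $50 = $250
Subtract spending:
$250 - $170 = $80

$80


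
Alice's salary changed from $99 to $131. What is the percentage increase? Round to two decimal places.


Find the absolute change:
|131 - 99| = 32
Divide by original and multiply by 100:
32 / 99 x 100 = 32.3232...% ≈ 32.32%

32.32%


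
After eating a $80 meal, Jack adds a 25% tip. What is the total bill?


Calculate the tip:
25% of $80 = $20
Add tip to meal cost:
$80 + $20 = $100

$100


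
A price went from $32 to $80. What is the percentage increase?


Find the absolute change:
|80 - 32| = 48
Divide by original and multiply by 100:
48 / 32 x 100 = 150%

150%


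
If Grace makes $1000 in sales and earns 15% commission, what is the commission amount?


Convert rate to decimal:
15% = 0.15
Multiply by sales:
$1000 x 0.15 = $150

$150


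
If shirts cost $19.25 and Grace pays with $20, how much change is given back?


Start with the amount paid:
$20
Subtract the price:
$20 - $19.25 = $0.75

$0.75


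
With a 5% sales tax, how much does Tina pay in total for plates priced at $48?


Calculate the tax:
5% of $48 = $2.40
Add tax to price:
$48 + $2.40 = $50.40

$50.40


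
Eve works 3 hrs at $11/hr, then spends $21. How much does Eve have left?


Calculate earnings:
3 x $11 = $33
Subtract spending:
$33 - $21 = $12

$12


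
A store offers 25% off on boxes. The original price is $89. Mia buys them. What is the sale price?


Calculate the discount amount:
25% of $89 = $22.25
Subtract from original:
$89 - $22.25 = $66.75

$66.75


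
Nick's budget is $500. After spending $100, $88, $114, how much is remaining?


Add up expenses:
$100 + $88 + $114 = $302
Subtract from budget:
$500 - $302 = $198

$198


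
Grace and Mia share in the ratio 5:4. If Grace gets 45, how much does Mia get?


Find the multiplier:
45 / 5 = 9
Apply to Mia's share:
4 x 9 = 36

36


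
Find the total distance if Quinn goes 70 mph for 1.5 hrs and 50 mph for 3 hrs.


Leg 1 distance:
70 x 1.5 = 105 miles
Leg 2 distance:
50 x 3 = 150 miles
Total distance:
105 + 150 = 255 miles

255 miles


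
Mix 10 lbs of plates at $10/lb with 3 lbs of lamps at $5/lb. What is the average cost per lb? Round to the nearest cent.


Cost of plates:
10 x $10 = $100
Cost of lamps:
3 x $5 = $15
Total cost: $100 + $15 = $115
Total weight: 13 lbs
Average: $115 / 13 = $8.8461... ≈ $8.85/lb

$8.85/lb


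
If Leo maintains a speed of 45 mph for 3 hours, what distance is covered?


Use the formula: distance = speed x time
Speed = 45 mph, Time = 3 hours
45 x 3 = 135 miles

135 miles


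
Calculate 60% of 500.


Convert percentage to decimal:
60% = 0.6
Multiply:
500 x 0.6 = 300

300


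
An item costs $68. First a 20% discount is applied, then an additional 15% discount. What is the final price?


First discount:
20% of $68 = $13.60
Price after first discount:
$68 - $13.60 = $54.40
Second discount:
15% of $54.40 = $8.16
Final price:
$54.40 - $8.16 = $46.24

$46.24


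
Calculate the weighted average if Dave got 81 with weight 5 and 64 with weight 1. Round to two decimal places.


Weighted sum:
5 x 81 + 1 x 64 = 469
Total weight:
5 + 1 = 6
Weighted average:
469 / 6 = 78.1666... ≈ 78.17

78.17


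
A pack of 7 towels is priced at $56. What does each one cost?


Total cost: $56
Number of items: 7
Unit price: $56 / 7 = $8

$8


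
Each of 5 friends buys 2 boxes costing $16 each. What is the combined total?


Cost per person:
2 x $16 = $32
Group total:
5 x $32 = $160

$160


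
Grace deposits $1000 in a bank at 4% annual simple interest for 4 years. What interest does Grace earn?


Use the formula I = P x R x T / 100
P x R x T = 1000 x 4 x 4 = 16000
I = 16000 / 100 = $160

$160


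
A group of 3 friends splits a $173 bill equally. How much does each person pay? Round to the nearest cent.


Total bill: $173
Number of people: 3
Each pays: $173 / 3 = $57.6666... ≈ $57.67

$57.67


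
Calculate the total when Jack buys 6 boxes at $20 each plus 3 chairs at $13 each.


Cost of boxes:
6 x $20 = $120
Cost of chairs:
3 x $13 = $39
Add both:
$120 + $39 = $159

$159


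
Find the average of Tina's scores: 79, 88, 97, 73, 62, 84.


Add the scores:
79 + 88 + 97 + 73 + 62 + 84 = 483
Divide by the number of tests:
483 / 6 = 80.5

80.5


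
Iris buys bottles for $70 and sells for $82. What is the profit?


Selling price = $82
Cost price = $70
Profit = selling price - cost price:
Profit = $82 - $70 = $12

$12


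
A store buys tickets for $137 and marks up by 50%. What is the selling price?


Calculate the markup amount:
50% of $137 = $68.50
Add to cost:
$137 + $68.50 = $205.50

$205.50


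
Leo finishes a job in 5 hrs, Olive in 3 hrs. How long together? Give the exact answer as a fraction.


Leo's rate: 1/5 of the job per hour
Olive's rate: 1/3 of the job per hour
Combined rate: 1/5 + 1/3 = 8/15 per hour
Time = 1 / (8/15) = 15/8 hours (≈ 1.88 hours)

15/8 hours


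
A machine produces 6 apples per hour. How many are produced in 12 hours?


Production rate: 6 apples per hour
Time: 12 hours
Total: 6 x 12 = 72 apples

72 apples


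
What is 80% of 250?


Convert percentage to decimal:
80% = 0.8
Multiply:
250 x 0.8 = 200

200


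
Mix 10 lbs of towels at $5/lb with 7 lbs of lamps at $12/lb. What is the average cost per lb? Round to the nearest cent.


Cost of towels:
10 x $5 = $50
Cost of lamps:
7 x $12 = $84
Total cost: $50 + $84 = $134
Total weight: 17 lbs
Average: $134 / 17 = $7.8823... ≈ $7.88/lb

$7.88/lb


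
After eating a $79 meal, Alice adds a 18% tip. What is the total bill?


Calculate the tip:
18% of $79 = $14.22
Add tip to meal cost:
$79 + $14.22 = $93.22

$93.22


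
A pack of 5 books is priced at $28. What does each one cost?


Total cost: $28
Number of items: 5
Unit price: $28 / 5 = $5.60

$5.60


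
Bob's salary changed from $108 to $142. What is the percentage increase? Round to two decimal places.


Find the absolute change:
|142 - 108| = 34
Divide by original and multiply by 100:
34 / 108 x 100 = 31.4814...% ≈ 31.48%

31.48%


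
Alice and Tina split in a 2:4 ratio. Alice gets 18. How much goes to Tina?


Find the multiplier:
18 / 2 = 9
Apply to Tina's share:
4 x 9 = 36

36


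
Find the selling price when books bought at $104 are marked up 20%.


Calculate the markup amount:
20% of $104 = $20.80
Add to cost:
$104 + $20.80 = $124.80

$124.80


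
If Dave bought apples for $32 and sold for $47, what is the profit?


Selling price = $47
Cost price = $32
Profit = selling price - cost price:
Profit = $47 - $32 = $15

$15


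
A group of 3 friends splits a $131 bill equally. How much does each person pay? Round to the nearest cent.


Total bill: $131
Number of people: 3
Each pays: $131 / 3 = $43.6666... ≈ $43.67

$43.67


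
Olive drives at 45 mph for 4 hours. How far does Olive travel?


Use the formula: distance = speed x time
Speed = 45 mph, Time = 4 hours
45 x 4 = 180 miles

180 miles


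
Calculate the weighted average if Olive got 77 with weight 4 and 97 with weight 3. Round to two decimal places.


Weighted sum:
4 x 77 + 3 x 97 = 599
Total weight:
4 + 3 = 7
Weighted average:
599 / 7 = 85.5714... ≈ 85.57

85.57


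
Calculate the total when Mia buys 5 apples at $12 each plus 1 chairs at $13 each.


Cost of apples:
5 x $12 = $60
Cost of chairs:
1 x $13 = $13
Add both:
$60 + $13 = $73

$73


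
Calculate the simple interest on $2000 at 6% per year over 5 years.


Use the formula I = P x R x T / 100
P x R x T = 2000 x 6 x 5 = 60000
I = 60000 / 100 = $600

$600


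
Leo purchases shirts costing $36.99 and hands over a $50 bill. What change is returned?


Start with the amount paid:
$50
Subtract the price:
$50 - $36.99 = $13.01

$13.01


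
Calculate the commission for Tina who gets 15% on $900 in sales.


Convert rate to decimal:
15% = 0.15
Multiply by sales:
$900 x 0.15 = $135

$135


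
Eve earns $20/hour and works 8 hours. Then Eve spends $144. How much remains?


Calculate earnings:
8 x $20 = $160
Subtract spending:
$160 - $144 = $16

$16


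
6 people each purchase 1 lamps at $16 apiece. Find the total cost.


Cost per person:
1 x $16 = $16
Group total:
6 x $16 = $96

$96


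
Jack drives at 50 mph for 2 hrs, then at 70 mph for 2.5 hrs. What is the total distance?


Leg 1 distance:
50 x 2 = 100 miles
Leg 2 distance:
70 x 2.5 = 175 miles
Total distance:
100 + 175 = 275 miles

275 miles


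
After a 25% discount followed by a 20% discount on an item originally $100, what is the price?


First discount:
25% of $100 = $25
Price after first discount:
$100 - $25 = $75
Second discount:
20% of $75 = $15
Final price:
$75 - $15 = $60

$60


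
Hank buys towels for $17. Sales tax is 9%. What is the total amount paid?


Calculate the tax:
9% of $17 = $1.53
Add tax to price:
$17 + $1.53 = $18.53

$18.53


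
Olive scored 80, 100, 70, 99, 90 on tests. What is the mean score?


Add the scores:
80 + 100 + 70 + 99 + 90 = 439
Divide by the number of tests:
439 / 5 = 87.8

87.8


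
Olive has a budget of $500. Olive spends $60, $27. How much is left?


Add up expenses:
$60 + $27 = $87
Subtract from budget:
$500 - $87 = $413

$413


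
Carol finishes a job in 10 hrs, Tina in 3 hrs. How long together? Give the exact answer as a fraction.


Carol's rate: 1/10 of the job per hour
Tina's rate: 1/3 of the job per hour
Combined rate: 1/10 + 1/3 = 13/30 per hour
Time = 1 / (13/30) = 30/13 hours (≈ 2.31 hours)

30/13 hours


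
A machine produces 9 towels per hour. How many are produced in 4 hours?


Production rate: 9 towels per hour
Time: 4 hours
Total: 9 x 4 = 36 towels

36 towels


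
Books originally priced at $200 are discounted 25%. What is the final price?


Calculate the discount amount:
25% of $200 = $50
Subtract from original:
$200 - $50 = $150

$150


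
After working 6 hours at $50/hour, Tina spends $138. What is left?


Calculate earnings:
6 x $50 = $300
Subtract spending:
$300 - $138 = $162

$162


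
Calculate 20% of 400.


Convert percentage to decimal:
20% = 0.2
Multiply:
400 x 0.2 = 80

80


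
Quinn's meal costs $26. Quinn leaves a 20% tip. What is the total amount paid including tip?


Calculate the tip:
20% of $26 = $5.20
Add tip to meal cost:
$26 + $5.20 = $31.20

$31.20


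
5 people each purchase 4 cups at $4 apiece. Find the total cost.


Cost per person:
4 x $4 = $16
Group total:
5 x $16 = $80

$80


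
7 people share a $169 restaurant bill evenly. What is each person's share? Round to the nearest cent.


Total bill: $169
Number of people: 7
Each pays: $169 / 7 = $24.1428... ≈ $24.14

$24.14


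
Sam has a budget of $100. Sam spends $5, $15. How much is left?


Add up expenses:
$5 + $15 = $20
Subtract from budget:
$100 - $20 = $80

$80


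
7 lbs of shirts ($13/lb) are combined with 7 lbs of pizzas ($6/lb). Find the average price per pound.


Cost of shirts:
7 x $13 = $91
Cost of pizzas:
7 x $6 = $42
Total cost: $91 + $42 = $133
Total weight: 14 lbs
Average: $133 / 14 = $9.50/lb

$9.50/lb


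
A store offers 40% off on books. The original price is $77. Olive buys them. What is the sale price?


Calculate the discount amount:
40% of $77 = $30.80
Subtract from original:
$77 - $30.80 = $46.20

$46.20


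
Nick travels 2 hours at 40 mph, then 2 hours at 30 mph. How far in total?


Leg 1 distance:
40 x 2 = 80 miles
Leg 2 distance:
30 x 2 = 60 miles
Total distance:
80 + 60 = 140 miles

140 miles


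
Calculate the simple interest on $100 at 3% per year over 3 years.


Use the formula I = P x R x T / 100
P x R x T = 100 x 3 x 3 = 900
I = 900 / 100 = $9

$9


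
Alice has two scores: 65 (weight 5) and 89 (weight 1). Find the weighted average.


Weighted sum:
5 x 65 + 1 x 89 = 414
Total weight:
5 + 1 = 6
Weighted average:
414 / 6 = 69

69


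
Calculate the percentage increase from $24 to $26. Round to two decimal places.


Find the absolute change:
|26 - 24| = 2
Divide by original and multiply by 100:
2 / 24 x 100 = 8.3333...% ≈ 8.33%

8.33%


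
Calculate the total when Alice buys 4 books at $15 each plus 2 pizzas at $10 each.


Cost of books:
4 x $15 = $60
Cost of pizzas:
2 x $10 = $20
Add both:
$60 + $20 = $80

$80


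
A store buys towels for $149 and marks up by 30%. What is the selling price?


Calculate the markup amount:
30% of $149 = $44.70
Add to cost:
$149 + $44.70 = $193.70

$193.70


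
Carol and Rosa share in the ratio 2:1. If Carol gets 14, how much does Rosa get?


Find the multiplier:
14 / 2 = 7
Apply to Rosa's share:
1 x 7 = 7

7


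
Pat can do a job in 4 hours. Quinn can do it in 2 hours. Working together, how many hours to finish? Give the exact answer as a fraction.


Pat's rate: 1/4 of the job per hour
Quinn's rate: 1/2 of the job per hour
Combined rate: 1/4 + 1/2 = 3/4 per hour
Time = 1 / (3/4) = 4/3 hours (≈ 1.33 hours)

4/3 hours


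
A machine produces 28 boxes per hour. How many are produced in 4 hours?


Production rate: 28 boxes per hour
Time: 4 hours
Total: 28 x 4 = 112 boxes

112 boxes


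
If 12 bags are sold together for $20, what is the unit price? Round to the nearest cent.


Total cost: $20
Number of items: 12
Unit price: $20 / 12 = $1.6666... ≈ $1.67

$1.67


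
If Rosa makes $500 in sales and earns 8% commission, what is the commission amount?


Convert rate to decimal:
8% = 0.08
Multiply by sales:
$500 x 0.08 = $40

$40


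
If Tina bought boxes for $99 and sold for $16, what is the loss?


Selling price = $16
Cost price = $99
Loss = cost price - selling price:
Loss = $99 - $16 = $83

$83


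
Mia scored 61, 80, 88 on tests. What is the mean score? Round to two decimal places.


Add the scores:
61 + 80 + 88 = 229
Divide by the number of tests:
229 / 3 = 76.3333... ≈ 76.33

76.33


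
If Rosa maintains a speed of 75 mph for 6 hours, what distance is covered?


Use the formula: distance = speed x time
Speed = 75 mph, Time = 6 hours
75 x 6 = 450 miles

450 miles


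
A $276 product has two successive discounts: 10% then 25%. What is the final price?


First discount:
10% of $276 = $27.60
Price after first discount:
$276 - $27.60 = $248.40
Second discount:
25% of $248.40 = $62.10
Final price:
$248.40 - $62.10 = $186.30

$186.30


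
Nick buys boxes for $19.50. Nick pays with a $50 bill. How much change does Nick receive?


Start with the amount paid:
$50
Subtract the price:
$50 - $19.50 = $30.50

$30.50


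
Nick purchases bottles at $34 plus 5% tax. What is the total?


Calculate the tax:
5% of $34 = $1.70
Add tax to price:
$34 + $1.70 = $35.70

$35.70


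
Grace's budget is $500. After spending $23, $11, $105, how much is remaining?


Add up expenses:
$23 + $11 + $105 = $139
Subtract from budget:
$500 - $139 = $361

$361


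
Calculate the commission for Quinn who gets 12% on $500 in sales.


Convert rate to decimal:
12% = 0.12
Multiply by sales:
$500 x 0.12 = $60

$60


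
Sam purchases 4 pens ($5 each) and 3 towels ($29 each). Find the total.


Cost of pens:
4 x $5 = $20
Cost of towels:
3 x $29 = $87
Add both:
$20 + $87 = $107

$107


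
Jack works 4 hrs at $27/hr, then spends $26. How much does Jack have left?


Calculate earnings:
4 x $27 = $108
Subtract spending:
$108 - $26 = $82

$82


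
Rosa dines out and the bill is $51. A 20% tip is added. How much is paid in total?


Calculate the tip:
20% of $51 = $10.20
Add tip to meal cost:
$51 + $10.20 = $61.20

$61.20


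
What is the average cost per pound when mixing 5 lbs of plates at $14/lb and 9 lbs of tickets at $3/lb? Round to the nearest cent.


Cost of plates:
5 x $14 = $70
Cost of tickets:
9 x $3 = $27
Total cost: $70 + $27 = $97
Total weight: 14 lbs
Average: $97 / 14 = $6.9285... ≈ $6.93/lb

$6.93/lb


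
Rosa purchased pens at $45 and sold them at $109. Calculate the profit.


Selling price = $109
Cost price = $45
Profit = selling price - cost price:
Profit = $109 - $45 = $64

$64


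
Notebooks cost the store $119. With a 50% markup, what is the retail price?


Calculate the markup amount:
50% of $119 = $59.50
Add to cost:
$119 + $59.50 = $178.50

$178.50


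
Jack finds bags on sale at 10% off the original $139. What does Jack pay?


Calculate the discount amount:
10% of $139 = $13.90
Subtract from original:
$139 - $13.90 = $125.10

$125.10


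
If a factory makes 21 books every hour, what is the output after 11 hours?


Production rate: 21 books per hour
Time: 11 hours
Total: 21 x 11 = 231 books

231 books


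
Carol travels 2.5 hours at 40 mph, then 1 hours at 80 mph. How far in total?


Leg 1 distance:
40 x 2.5 = 100 miles
Leg 2 distance:
80 x 1 = 80 miles
Total distance:
100 + 80 = 180 miles

180 miles


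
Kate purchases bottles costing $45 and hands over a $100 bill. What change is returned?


Start with the amount paid:
$100
Subtract the price:
$100 - $45 = $55

$55


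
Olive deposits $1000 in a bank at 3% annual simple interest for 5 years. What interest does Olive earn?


Use the formula I = P x R x T / 100
P x R x T = 1000 x 3 x 5 = 15000
I = 15000 / 100 = $150

$150


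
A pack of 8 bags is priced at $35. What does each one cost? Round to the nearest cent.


Total cost: $35
Number of items: 8
Unit price: $35 / 8 = $4.375 ≈ $4.38

$4.38


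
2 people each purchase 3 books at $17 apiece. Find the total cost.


Cost per person:
3 x $17 = $51
Group total:
2 x $51 = $102

$102


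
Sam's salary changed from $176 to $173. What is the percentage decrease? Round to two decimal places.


Find the absolute change:
|173 - 176| = 3
Divide by original and multiply by 100:
3 / 176 x 100 = 1.7045...% ≈ 1.7%

1.7%


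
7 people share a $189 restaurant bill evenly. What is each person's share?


Total bill: $189
Number of people: 7
Each pays: $189 / 7 = $27

$27


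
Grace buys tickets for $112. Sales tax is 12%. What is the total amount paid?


Calculate the tax:
12% of $112 = $13.44
Add tax to price:
$112 + $13.44 = $125.44

$125.44


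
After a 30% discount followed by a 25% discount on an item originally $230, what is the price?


First discount:
30% of $230 = $69
Price after first discount:
$230 - $69 = $161
Second discount:
25% of $161 = $40.25
Final price:
$161 - $40.25 = $120.75

$120.75


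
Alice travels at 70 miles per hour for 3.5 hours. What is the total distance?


Use the formula: distance = speed x time
Speed = 70 mph, Time = 3.5 hours
70 x 3.5 = 245 miles

245 miles


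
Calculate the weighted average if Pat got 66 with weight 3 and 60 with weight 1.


Weighted sum:
3 x 66 + 1 x 60 = 258
Total weight:
3 + 1 = 4
Weighted average:
258 / 4 = 64.5

64.5


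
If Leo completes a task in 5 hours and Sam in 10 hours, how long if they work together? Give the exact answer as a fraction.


Leo's rate: 1/5 of the job per hour
Sam's rate: 1/10 of the job per hour
Combined rate: 1/5 + 1/10 = 3/10 per hour
Time = 1 / (3/10) = 10/3 hours (≈ 3.33 hours)

10/3 hours


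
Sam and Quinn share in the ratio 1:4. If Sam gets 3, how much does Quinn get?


Find the multiplier:
3 / 1 = 3
Apply to Quinn's share:
4 x 3 = 12

12


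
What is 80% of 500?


Convert percentage to decimal:
80% = 0.8
Multiply:
500 x 0.8 = 400

400


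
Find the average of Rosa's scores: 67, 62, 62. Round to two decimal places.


Add the scores:
67 + 62 + 62 = 191
Divide by the number of tests:
191 / 3 = 63.6666... ≈ 63.67

63.67


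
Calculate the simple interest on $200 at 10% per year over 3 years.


Use the formula I = P x R x T / 100
P x R x T = 200 x 10 x 3 = 6000
I = 6000 / 100 = $60

$60


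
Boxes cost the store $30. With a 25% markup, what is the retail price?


Calculate the markup amount:
25% of $30 = $7.50
Add to cost:
$30 + $7.50 = $37.50

$37.50


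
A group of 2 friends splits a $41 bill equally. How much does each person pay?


Total bill: $41
Number of people: 2
Each pays: $41 / 2 = $20.50

$20.50


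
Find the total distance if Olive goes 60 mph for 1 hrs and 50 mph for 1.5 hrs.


Leg 1 distance:
60 x 1 = 60 miles
Leg 2 distance:
50 x 1.5 = 75 miles
Total distance:
60 + 75 = 135 miles

135 miles


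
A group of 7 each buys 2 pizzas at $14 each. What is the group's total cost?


Cost per person:
2 x $14 = $28
Group total:
7 x $28 = $196

$196


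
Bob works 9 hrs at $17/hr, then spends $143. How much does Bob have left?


Calculate earnings:
9 x $17 = $153
Subtract spending:
$153 - $143 = $10

$10


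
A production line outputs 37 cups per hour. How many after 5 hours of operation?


Production rate: 37 cups per hour
Time: 5 hours
Total: 37 x 5 = 185 cups

185 cups


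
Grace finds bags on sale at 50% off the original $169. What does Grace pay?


Calculate the discount amount:
50% of $169 = $84.50
Subtract from original:
$169 - $84.50 = $84.50

$84.50


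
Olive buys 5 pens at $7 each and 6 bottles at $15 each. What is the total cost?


Cost of pens:
5 x $7 = $35
Cost of bottles:
6 x $15 = $90
Add both:
$35 + $90 = $125

$125


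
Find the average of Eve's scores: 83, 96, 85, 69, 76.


Add the scores:
83 + 96 + 85 + 69 + 76 = 409
Divide by the number of tests:
409 / 5 = 81.8

81.8


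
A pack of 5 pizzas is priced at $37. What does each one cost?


Total cost: $37
Number of items: 5
Unit price: $37 / 5 = $7.40

$7.40


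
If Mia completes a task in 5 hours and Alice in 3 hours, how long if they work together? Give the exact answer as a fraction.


Mia's rate: 1/5 of the job per hour
Alice's rate: 1/3 of the job per hour
Combined rate: 1/5 + 1/3 = 8/15 per hour
Time = 1 / (8/15) = 15/8 hours (≈ 1.88 hours)

15/8 hours


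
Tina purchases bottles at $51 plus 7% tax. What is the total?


Calculate the tax:
7% of $51 = $3.57
Add tax to price:
$51 + $3.57 = $54.57

$54.57


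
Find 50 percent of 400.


Convert percentage to decimal:
50% = 0.5
Multiply:
400 x 0.5 = 200

200


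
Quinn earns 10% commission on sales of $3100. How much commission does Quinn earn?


Convert rate to decimal:
10% = 0.1
Multiply by sales:
$3100 x 0.1 = $310

$310


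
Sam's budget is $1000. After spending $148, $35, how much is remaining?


Add up expenses:
$148 + $35 = $183
Subtract from budget:
$1000 - $183 = $817

$817


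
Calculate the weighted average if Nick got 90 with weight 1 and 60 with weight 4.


Weighted sum:
1 x 90 + 4 x 60 = 330
Total weight:
1 + 4 = 5
Weighted average:
330 / 5 = 66

66


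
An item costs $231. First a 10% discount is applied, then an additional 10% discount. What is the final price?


First discount:
10% of $231 = $23.10
Price after first discount:
$231 - $23.10 = $207.90
Second discount:
10% of $207.90 = $20.79
Final price:
$207.90 - $20.79 = $187.11

$187.11


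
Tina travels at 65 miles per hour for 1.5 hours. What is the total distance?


Use the formula: distance = speed x time
Speed = 65 mph, Time = 1.5 hours
65 x 1.5 = 97.5 miles

97.5 miles


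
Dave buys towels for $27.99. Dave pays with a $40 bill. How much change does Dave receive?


Start with the amount paid:
$40
Subtract the price:
$40 - $27.99 = $12.01

$12.01


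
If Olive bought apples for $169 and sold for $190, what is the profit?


Selling price = $190
Cost price = $169
Profit = selling price - cost price:
Profit = $190 - $169 = $21

$21


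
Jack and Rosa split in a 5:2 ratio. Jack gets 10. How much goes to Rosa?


Find the multiplier:
10 / 5 = 2
Apply to Rosa's share:
2 x 2 = 4

4


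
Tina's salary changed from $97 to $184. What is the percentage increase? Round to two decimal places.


Find the absolute change:
|184 - 97| = 87
Divide by original and multiply by 100:
87 / 97 x 100 = 89.6907...% ≈ 89.69%

89.69%


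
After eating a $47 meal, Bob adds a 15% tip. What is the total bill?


Calculate the tip:
15% of $47 = $7.05
Add tip to meal cost:
$47 + $7.05 = $54.05

$54.05


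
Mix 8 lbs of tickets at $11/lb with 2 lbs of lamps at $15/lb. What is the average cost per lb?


Cost of tickets:
8 x $11 = $88
Cost of lamps:
2 x $15 = $30
Total cost: $88 + $30 = $118
Total weight: 10 lbs
Average: $118 / 10 = $11.80/lb

$11.80/lb


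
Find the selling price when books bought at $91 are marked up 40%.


Calculate the markup amount:
40% of $91 = $36.40
Add to cost:
$91 + $36.40 = $127.40

$127.40


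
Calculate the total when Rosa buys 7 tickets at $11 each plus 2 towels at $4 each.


Cost of tickets:
7 x $11 = $77
Cost of towels:
2 x $4 = $8
Add both:
$77 + $8 = $85

$85


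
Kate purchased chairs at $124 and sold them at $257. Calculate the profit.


Selling price = $257
Cost price = $124
Profit = selling price - cost price:
Profit = $257 - $124 = $133

$133


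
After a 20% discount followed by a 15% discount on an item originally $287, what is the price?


First discount:
20% of $287 = $57.40
Price after first discount:
$287 - $57.40 = $229.60
Second discount:
15% of $229.60 = $34.44
Final price:
$229.60 - $34.44 = $195.16

$195.16


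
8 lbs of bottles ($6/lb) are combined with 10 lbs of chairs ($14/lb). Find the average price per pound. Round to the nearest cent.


Cost of bottles:
8 x $6 = $48
Cost of chairs:
10 x $14 = $140
Total cost: $48 + $140 = $188
Total weight: 18 lbs
Average: $188 / 18 = $10.4444... ≈ $10.44/lb

$10.44/lb


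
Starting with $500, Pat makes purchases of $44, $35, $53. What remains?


Add up expenses:
$44 + $35 + $53 = $132
Subtract from budget:
$500 - $132 = $368

$368


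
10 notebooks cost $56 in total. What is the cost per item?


Total cost: $56
Number of items: 10
Unit price: $56 / 10 = $5.60

$5.60


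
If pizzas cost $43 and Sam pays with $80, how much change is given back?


Start with the amount paid:
$80
Subtract the price:
$80 - $43 = $37

$37


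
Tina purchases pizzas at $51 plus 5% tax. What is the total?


Calculate the tax:
5% of $51 = $2.55
Add tax to price:
$51 + $2.55 = $53.55

$53.55


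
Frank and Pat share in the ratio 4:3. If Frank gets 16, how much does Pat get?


Find the multiplier:
16 / 4 = 4
Apply to Pat's share:
3 x 4 = 12

12


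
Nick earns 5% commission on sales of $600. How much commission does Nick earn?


Convert rate to decimal:
5% = 0.05
Multiply by sales:
$600 x 0.05 = $30

$30


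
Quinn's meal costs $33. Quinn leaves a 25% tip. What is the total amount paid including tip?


Calculate the tip:
25% of $33 = $8.25
Add tip to meal cost:
$33 + $8.25 = $41.25

$41.25


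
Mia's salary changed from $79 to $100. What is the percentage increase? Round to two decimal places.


Find the absolute change:
|100 - 79| = 21
Divide by original and multiply by 100:
21 / 79 x 100 = 26.5822...% ≈ 26.58%

26.58%


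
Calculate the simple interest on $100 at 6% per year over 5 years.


Use the formula I = P x R x T / 100
P x R x T = 100 x 6 x 5 = 3000
I = 3000 / 100 = $30

$30


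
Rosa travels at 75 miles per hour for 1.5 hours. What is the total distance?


Use the formula: distance = speed x time
Speed = 75 mph, Time = 1.5 hours
75 x 1.5 = 112.5 miles

112.5 miles


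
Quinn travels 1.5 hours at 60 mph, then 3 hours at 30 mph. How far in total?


Leg 1 distance:
60 x 1.5 = 90 miles
Leg 2 distance:
30 x 3 = 90 miles
Total distance:
90 + 90 = 180 miles

180 miles


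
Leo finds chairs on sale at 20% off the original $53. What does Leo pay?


Calculate the discount amount:
20% of $53 = $10.60
Subtract from original:
$53 - $10.60 = $42.40

$42.40


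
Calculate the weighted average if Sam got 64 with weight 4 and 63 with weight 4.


Weighted sum:
4 x 64 + 4 x 63 = 508
Total weight:
4 + 4 = 8
Weighted average:
508 / 8 = 63.5

63.5


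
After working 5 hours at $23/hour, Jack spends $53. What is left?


Calculate earnings:
5 x $23 = $115
Subtract spending:
$115 - $53 = $62

$62


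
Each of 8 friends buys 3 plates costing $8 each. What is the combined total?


Cost per person:
3 x $8 = $24
Group total:
8 x $24 = $192

$192


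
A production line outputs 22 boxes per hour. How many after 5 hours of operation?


Production rate: 22 boxes per hour
Time: 5 hours
Total: 22 x 5 = 110 boxes

110 boxes


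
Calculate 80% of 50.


Convert percentage to decimal:
80% = 0.8
Multiply:
50 x 0.8 = 40

40


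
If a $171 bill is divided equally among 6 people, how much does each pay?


Total bill: $171
Number of people: 6
Each pays: $171 / 6 = $28.50

$28.50


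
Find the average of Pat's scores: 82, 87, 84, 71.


Add the scores:
82 + 87 + 84 + 71 = 324
Divide by the number of tests:
324 / 4 = 81

81


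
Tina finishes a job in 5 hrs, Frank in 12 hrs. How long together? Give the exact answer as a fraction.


Tina's rate: 1/5 of the job per hour
Frank's rate: 1/12 of the job per hour
Combined rate: 1/5 + 1/12 = 17/60 per hour
Time = 1 / (17/60) = 60/17 hours (≈ 3.53 hours)

60/17 hours
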